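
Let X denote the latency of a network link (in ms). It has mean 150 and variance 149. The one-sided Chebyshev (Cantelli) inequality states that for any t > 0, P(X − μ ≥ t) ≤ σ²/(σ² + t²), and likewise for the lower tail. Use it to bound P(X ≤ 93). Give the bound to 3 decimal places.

Here σ² = 149 and t = 57, so σ² + t² = 3398.
Cantelli's bound: 149/3398 = 0.0438.

0.044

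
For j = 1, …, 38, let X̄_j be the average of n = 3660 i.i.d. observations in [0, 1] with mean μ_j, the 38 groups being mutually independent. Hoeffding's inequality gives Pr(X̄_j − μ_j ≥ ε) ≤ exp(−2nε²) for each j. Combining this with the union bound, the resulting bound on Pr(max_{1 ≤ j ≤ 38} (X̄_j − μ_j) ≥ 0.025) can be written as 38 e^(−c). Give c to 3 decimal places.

Union bound over the 38 events: Pr(max_{1 ≤ j ≤ 38} (X̄_j − μ_j) ≥ 0.025) ≤ 38·exp(−2nε²) = 38 exp(−2·3660·0.025²).
So c = 2·3660·0.025² = 4.5750.

4.575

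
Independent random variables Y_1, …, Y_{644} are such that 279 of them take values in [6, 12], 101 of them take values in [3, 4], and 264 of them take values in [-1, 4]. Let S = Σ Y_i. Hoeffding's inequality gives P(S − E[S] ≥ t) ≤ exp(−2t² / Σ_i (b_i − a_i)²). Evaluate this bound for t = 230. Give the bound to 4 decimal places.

0.0018

Σ(b_i − a_i)² = 279·6² + 101·1² + 264·5² = 16745.
Exponent = 2·230² / 16745 = 6.31830.
Bound = exp(−6.31830) = 0.00180.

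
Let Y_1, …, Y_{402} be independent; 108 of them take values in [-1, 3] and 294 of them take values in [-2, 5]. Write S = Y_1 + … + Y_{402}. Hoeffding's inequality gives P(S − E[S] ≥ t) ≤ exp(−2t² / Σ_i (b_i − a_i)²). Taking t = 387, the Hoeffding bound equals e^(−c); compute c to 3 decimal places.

18.566

Σ(b_i − a_i)² = 108·4² + 294·7² = 16134.
c = 2t² / 16134 = 2·387² / 16134 = 18.5656.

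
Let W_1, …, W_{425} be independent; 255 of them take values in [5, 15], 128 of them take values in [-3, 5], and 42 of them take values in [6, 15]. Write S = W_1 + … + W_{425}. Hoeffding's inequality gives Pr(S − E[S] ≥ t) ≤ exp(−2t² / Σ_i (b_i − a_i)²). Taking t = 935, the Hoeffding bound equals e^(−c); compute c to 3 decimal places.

Σ(b_i − a_i)² = 255·10² + 128·8² + 42·9² = 37094.
c = 2t² / 37094 = 2·935² / 37094 = 47.1357.

47.136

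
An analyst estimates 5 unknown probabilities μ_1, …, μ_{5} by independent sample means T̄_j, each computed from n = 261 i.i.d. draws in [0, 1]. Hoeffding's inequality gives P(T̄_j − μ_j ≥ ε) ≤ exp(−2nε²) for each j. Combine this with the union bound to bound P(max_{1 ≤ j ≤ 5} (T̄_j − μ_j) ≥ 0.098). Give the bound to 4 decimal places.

Per-experiment Hoeffding bound: exp(−2·261·0.098²) = exp(−5.01329) = 0.006649.
Union bound over 5 events: 5·0.006649 = 0.03325.

0.0332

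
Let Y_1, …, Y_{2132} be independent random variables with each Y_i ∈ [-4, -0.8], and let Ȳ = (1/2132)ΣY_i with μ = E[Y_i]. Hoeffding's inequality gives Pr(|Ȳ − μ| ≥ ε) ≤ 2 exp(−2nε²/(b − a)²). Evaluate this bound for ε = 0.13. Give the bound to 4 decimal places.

Exponent: 2nε²/(b − a)² = 2·2132·0.13² / 3.2² = 7.03727.
Bound = 2·exp(−7.03727) = 0.00176.

0.0018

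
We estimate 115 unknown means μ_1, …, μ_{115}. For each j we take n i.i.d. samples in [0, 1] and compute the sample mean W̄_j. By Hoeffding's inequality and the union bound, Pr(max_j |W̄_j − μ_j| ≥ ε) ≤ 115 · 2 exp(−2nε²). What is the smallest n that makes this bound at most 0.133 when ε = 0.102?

Need 2·115·exp(−2nε²) ≤ 0.133, i.e. exp(−2nε²) ≤ 0.133/230.
So 2nε² ≥ ln(230/0.133) = 7.455485.
Hence n ≥ 7.455485/(2·0.102²) = 358.299.
The smallest integer n is 359.

359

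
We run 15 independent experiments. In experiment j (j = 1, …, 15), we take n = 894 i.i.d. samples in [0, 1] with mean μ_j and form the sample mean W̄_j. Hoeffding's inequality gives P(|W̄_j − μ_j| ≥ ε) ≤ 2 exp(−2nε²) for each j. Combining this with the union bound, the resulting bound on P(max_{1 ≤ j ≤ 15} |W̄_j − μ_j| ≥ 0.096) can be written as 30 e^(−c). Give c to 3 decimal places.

Union bound over the 15 events: P(max_{1 ≤ j ≤ 15} |W̄_j − μ_j| ≥ 0.096) ≤ 15·2·exp(−2nε²) = 30 exp(−2·894·0.096²).
So c = 2·894·0.096² = 16.4782.

16.478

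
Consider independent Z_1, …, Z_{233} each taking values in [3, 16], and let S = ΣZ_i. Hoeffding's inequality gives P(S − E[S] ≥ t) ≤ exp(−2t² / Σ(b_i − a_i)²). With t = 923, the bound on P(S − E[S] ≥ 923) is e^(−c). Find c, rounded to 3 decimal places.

Σ(b_i − a_i)² = 233·(13)² = 39377.
c = 2t²/39377 = 2·923²/39377 = 43.2704.

43.270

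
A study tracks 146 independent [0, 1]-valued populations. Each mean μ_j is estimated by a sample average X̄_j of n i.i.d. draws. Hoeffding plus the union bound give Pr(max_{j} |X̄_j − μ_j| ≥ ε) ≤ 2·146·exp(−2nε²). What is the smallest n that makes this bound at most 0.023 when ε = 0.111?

Need 2·146·exp(−2nε²) ≤ 0.023, i.e. exp(−2nε²) ≤ 0.023/292.
So 2nε² ≥ ln(292/0.023) = 9.449015.
Hence n ≥ 9.449015/(2·0.111²) = 383.452.
The smallest integer n is 384.

384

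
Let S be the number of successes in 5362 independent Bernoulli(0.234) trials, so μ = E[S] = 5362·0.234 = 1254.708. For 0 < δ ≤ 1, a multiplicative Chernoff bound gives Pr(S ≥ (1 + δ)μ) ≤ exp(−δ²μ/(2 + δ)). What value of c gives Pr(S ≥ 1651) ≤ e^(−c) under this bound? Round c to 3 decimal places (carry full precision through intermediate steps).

Write 1651 = (1 + δ)μ, so δ = 1651/1254.708 − 1 = 0.315844…
Then the exponent is δ²μ/(2 + δ) = (1651 − μ)² / (μ·(2 + δ)) = 54.047877.

54.048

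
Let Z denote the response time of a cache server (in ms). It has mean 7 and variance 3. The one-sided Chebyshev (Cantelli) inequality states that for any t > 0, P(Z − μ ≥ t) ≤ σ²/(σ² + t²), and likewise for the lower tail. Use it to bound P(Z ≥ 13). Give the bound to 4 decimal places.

0.0769

Here σ² = 3 and t = 6, so σ² + t² = 39.
Cantelli's bound: 3/39 = 0.0769.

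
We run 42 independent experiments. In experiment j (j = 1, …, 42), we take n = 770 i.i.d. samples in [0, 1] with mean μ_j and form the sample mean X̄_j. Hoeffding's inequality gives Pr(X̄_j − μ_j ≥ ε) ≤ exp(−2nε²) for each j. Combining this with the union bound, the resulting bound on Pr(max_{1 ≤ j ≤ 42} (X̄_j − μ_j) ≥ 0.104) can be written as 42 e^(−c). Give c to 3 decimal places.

16.657

Union bound over the 42 events: Pr(max_{1 ≤ j ≤ 42} (X̄_j − μ_j) ≥ 0.104) ≤ 42·exp(−2nε²) = 42 exp(−2·770·0.104²).
So c = 2·770·0.104² = 16.6566.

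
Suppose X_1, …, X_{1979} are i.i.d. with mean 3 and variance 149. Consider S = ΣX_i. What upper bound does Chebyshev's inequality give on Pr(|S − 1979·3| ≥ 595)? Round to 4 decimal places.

0.8329

Var(S) = n·Var(X_i) = 1979·149 = 294871.
Chebyshev: Pr(|S − 1979·3| ≥ 595) ≤ Var(S)/595² = 294871/354025 = 0.8329.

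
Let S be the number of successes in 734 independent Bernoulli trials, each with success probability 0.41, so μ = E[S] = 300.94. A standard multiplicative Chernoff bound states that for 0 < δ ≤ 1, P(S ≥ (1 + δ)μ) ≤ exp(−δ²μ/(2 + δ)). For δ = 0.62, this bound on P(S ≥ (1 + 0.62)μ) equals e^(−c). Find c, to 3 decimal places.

44.153

c = δ²μ/(2 + δ) = 0.62²·300.94/(2 + 0.62) = 44.1532.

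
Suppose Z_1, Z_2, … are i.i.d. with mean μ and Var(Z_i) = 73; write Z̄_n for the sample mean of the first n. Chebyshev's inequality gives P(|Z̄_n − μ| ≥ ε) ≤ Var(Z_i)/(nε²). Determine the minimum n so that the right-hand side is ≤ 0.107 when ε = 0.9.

Require 73/(n·0.9²) ≤ 0.107, i.e. n ≥ 73/(0.107·0.9²) = 842.275.
The smallest integer n is 843.

843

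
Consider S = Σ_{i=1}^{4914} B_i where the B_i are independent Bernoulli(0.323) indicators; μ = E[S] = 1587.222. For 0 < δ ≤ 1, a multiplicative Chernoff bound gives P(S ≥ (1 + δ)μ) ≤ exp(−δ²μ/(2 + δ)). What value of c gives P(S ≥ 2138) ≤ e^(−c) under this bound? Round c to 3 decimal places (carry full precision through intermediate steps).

Write 2138 = (1 + δ)μ, so δ = 2138/1587.222 − 1 = 0.3470075…
Then the exponent is δ²μ/(2 + δ) = (2138 − μ)² / (μ·(2 + δ)) = 81.433108.

81.433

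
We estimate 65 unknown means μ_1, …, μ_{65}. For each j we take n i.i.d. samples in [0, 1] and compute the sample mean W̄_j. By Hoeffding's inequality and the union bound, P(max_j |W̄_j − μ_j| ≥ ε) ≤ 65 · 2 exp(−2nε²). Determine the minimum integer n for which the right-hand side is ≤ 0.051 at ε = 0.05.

1569

Need 2·65·exp(−2nε²) ≤ 0.051, i.e. exp(−2nε²) ≤ 0.051/130.
So 2nε² ≥ ln(130/0.051) = 7.843464.
Hence n ≥ 7.843464/(2·0.05²) = 1568.693.
The smallest integer n is 1569.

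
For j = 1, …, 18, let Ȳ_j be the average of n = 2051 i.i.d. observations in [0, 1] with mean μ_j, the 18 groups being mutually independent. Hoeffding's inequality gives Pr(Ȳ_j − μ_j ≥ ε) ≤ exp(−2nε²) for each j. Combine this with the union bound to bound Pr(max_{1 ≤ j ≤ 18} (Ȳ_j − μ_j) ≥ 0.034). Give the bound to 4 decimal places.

0.1570

Per-experiment Hoeffding bound: exp(−2·2051·0.034²) = exp(−4.74191) = 0.008722.
Union bound over 18 events: 18·0.008722 = 0.15700.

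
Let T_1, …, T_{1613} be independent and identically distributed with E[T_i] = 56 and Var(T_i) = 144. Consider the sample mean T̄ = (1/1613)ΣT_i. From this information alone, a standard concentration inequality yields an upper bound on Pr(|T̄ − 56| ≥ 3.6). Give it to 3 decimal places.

0.007

With mean and variance of each term known, Chebyshev's inequality bounds the deviation of the sum (or sample mean).
Var(T̄) = Var(T_i)/n = 144/1613 = 0.089275.
Chebyshev: Pr(|T̄ − 56| ≥ 3.6) ≤ Var(T̄)/(3.6)² = 144/(1613·3.6²) = 0.0069.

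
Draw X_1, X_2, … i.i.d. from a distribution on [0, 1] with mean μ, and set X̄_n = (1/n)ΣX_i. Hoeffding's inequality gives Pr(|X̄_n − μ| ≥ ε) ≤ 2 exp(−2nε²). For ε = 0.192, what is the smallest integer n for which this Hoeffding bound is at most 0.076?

Require 2·exp(−2nε²) ≤ 0.076, i.e. 2nε² ≥ ln(2/0.076) = 3.270169.
So n ≥ 3.270169 / (2·0.192²) = 44.355.
The smallest integer n is 45.

45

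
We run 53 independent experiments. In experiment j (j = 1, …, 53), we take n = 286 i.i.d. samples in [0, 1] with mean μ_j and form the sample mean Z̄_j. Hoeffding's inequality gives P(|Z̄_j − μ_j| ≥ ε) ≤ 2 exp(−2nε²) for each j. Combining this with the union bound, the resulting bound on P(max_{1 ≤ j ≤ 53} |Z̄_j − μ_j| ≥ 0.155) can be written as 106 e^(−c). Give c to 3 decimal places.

13.742

Union bound over the 53 events: P(max_{1 ≤ j ≤ 53} |Z̄_j − μ_j| ≥ 0.155) ≤ 53·2·exp(−2nε²) = 106 exp(−2·286·0.155²).
So c = 2·286·0.155² = 13.7423.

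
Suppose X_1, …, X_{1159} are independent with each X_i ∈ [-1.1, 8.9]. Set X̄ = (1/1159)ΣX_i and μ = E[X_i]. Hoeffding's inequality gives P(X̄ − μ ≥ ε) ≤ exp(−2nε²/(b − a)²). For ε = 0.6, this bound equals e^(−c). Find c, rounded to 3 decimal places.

c = 2nε²/(b − a)² = 2·1159·0.6² / 10² = 8.3448.

8.345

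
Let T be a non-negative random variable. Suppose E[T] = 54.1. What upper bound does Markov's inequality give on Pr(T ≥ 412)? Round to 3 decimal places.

Markov's inequality: for a non-negative random variable, Pr(T ≥ a) ≤ E[T]/a.
Here E[T] = 54.1 and a = 412, so the bound is 54.1/412 = 0.1313.

0.131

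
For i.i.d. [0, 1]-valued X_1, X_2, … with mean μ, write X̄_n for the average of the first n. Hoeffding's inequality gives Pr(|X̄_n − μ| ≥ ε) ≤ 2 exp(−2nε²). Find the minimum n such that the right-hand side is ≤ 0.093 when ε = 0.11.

127

Require 2·exp(−2nε²) ≤ 0.093, i.e. 2nε² ≥ ln(2/0.093) = 3.068303.
So n ≥ 3.068303 / (2·0.11²) = 126.789.
The smallest integer n is 127.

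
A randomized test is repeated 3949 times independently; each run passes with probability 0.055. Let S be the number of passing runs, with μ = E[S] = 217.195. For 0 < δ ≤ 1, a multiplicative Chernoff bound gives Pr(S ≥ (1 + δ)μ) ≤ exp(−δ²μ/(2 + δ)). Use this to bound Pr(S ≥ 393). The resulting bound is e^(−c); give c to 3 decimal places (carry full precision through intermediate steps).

Write 393 = (1 + δ)μ, so δ = 393/217.195 − 1 = 0.8094339…
Then the exponent is δ²μ/(2 + δ) = (393 − μ)² / (μ·(2 + δ)) = 50.651674.

50.652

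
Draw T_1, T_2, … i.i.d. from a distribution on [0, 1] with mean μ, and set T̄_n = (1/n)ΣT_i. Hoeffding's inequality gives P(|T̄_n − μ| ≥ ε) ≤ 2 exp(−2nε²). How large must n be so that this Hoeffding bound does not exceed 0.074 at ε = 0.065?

391

Require 2·exp(−2nε²) ≤ 0.074, i.e. 2nε² ≥ ln(2/0.074) = 3.296837.
So n ≥ 3.296837 / (2·0.065²) = 390.158.
The smallest integer n is 391.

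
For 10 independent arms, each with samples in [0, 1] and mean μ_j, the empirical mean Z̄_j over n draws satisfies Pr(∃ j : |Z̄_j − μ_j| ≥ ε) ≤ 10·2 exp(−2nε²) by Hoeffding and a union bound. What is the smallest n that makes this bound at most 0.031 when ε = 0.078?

Need 2·10·exp(−2nε²) ≤ 0.031, i.e. exp(−2nε²) ≤ 0.031/20.
So 2nε² ≥ ln(20/0.031) = 6.469500.
Hence n ≥ 6.469500/(2·0.078²) = 531.681.
The smallest integer n is 532.

532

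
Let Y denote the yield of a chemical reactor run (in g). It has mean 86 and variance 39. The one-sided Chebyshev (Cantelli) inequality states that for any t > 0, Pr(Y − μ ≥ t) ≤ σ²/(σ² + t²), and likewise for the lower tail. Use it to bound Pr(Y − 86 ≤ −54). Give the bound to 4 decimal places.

0.0132

Here σ² = 39 and t = 54, so σ² + t² = 2955.
Cantelli's bound: 39/2955 = 0.0132.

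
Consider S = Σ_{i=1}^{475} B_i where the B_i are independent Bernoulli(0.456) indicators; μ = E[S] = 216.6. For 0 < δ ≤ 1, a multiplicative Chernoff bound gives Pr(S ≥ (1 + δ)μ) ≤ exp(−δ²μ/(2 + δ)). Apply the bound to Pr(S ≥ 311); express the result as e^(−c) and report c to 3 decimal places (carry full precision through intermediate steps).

16.890

Write 311 = (1 + δ)μ, so δ = 311/216.6 − 1 = 0.4358264…
Then the exponent is δ²μ/(2 + δ) = (311 − μ)² / (μ·(2 + δ)) = 16.890371.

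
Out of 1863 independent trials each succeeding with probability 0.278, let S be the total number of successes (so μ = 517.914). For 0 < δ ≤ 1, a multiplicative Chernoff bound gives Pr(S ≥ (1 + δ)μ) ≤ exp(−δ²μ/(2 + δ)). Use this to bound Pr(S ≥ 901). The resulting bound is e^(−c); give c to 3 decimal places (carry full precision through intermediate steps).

103.428

Write 901 = (1 + δ)μ, so δ = 901/517.914 − 1 = 0.7396711…
Then the exponent is δ²μ/(2 + δ) = (901 − μ)² / (μ·(2 + δ)) = 103.427610.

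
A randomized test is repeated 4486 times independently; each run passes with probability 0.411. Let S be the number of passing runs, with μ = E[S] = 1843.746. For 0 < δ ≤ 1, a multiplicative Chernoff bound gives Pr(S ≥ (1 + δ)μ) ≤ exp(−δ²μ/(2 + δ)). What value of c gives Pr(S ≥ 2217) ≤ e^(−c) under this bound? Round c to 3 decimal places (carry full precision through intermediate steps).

34.309

Write 2217 = (1 + δ)μ, so δ = 2217/1843.746 − 1 = 0.2024433…
Then the exponent is δ²μ/(2 + δ) = (2217 − μ)² / (μ·(2 + δ)) = 34.308609.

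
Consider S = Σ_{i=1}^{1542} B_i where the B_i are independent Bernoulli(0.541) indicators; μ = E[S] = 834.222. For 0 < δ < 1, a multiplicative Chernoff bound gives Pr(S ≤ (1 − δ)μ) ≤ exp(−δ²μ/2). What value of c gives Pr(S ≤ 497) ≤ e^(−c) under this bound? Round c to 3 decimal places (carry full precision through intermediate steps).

Write 497 = (1 − δ)μ, so δ = 1 − 497/834.222 = 0.4042353…
Then the exponent is δ²μ/2 = (μ − 497)²/(2μ) = 68.158522.

68.159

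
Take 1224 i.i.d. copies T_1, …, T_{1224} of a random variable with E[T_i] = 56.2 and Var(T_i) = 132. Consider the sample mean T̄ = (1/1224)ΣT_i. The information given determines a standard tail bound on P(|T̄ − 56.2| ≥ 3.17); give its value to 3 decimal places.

With mean and variance of each term known, Chebyshev's inequality bounds the deviation of the sum (or sample mean).
Var(T̄) = Var(T_i)/n = 132/1224 = 0.10784.
Chebyshev: P(|T̄ − 56.2| ≥ 3.17) ≤ Var(T̄)/(3.17)² = 132/(1224·3.17²) = 0.0107.

0.011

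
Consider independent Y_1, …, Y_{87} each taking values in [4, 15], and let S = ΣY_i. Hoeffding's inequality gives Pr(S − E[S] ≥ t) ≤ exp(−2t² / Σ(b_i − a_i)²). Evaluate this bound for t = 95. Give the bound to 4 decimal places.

Σ(b_i − a_i)² = 87·(11)² = 10527.
Exponent = 2·95²/10527 = 1.7146.
Bound = exp(−1.7146) = 0.18003.

0.1800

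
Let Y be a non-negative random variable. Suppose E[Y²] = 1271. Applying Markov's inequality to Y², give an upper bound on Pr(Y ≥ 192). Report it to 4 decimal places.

Since Y ≥ 0, the event {Y ≥ 192} is the same as {Y² ≥ 36864}.
Markov's inequality applied to Y² gives Pr(Y² ≥ 36864) ≤ E[Y²]/36864 = 1271/36864 = 0.0345.

0.0345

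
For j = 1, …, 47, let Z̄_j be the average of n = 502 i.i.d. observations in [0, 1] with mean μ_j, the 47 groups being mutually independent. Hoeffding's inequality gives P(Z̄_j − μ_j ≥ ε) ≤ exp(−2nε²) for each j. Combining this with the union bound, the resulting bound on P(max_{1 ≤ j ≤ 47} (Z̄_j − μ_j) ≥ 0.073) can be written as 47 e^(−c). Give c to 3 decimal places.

Union bound over the 47 events: P(max_{1 ≤ j ≤ 47} (Z̄_j − μ_j) ≥ 0.073) ≤ 47·exp(−2nε²) = 47 exp(−2·502·0.073²).
So c = 2·502·0.073² = 5.3503.

5.350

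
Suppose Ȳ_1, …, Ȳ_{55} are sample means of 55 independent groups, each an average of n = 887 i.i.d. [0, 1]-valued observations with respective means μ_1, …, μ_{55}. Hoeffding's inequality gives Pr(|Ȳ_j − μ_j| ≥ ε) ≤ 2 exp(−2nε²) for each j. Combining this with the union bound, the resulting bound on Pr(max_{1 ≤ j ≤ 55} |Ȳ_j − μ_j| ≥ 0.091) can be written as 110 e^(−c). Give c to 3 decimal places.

Union bound over the 55 events: Pr(max_{1 ≤ j ≤ 55} |Ȳ_j − μ_j| ≥ 0.091) ≤ 55·2·exp(−2nε²) = 110 exp(−2·887·0.091²).
So c = 2·887·0.091² = 14.6905.

14.690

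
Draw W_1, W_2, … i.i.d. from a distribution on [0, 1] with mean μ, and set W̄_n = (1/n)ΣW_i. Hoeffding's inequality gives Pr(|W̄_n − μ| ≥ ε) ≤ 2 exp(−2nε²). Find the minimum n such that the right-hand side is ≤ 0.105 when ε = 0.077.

249

Require 2·exp(−2nε²) ≤ 0.105, i.e. 2nε² ≥ ln(2/0.105) = 2.946942.
So n ≥ 2.946942 / (2·0.077²) = 248.519.
The smallest integer n is 249.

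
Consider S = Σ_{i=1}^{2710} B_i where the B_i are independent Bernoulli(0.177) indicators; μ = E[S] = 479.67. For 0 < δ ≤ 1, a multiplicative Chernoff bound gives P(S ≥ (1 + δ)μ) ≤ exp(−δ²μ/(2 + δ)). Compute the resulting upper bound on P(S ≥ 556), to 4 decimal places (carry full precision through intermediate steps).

Write 556 = (1 + δ)μ, so δ = 556/479.67 − 1 = 0.1591302…
Then the exponent is δ²μ/(2 + δ) = (556 − μ)² / (μ·(2 + δ)) = 5.625604.
Bound = exp(−5.625604) = 0.00360.

0.0036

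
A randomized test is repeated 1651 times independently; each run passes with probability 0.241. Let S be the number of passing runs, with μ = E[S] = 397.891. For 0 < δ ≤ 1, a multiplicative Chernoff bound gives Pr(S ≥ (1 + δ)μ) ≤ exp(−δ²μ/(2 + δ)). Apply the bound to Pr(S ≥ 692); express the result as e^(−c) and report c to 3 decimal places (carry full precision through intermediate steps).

79.366

Write 692 = (1 + δ)μ, so δ = 692/397.891 − 1 = 0.7391698…
Then the exponent is δ²μ/(2 + δ) = (692 − μ)² / (μ·(2 + δ)) = 79.365830.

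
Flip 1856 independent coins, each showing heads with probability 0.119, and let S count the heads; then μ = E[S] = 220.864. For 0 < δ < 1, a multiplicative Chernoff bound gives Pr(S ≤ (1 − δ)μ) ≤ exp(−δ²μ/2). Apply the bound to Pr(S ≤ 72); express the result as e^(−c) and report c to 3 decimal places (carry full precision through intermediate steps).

Write 72 = (1 − δ)μ, so δ = 1 − 72/220.864 = 0.6740075…
Then the exponent is δ²μ/2 = (μ − 72)²/(2μ) = 50.167729.

50.168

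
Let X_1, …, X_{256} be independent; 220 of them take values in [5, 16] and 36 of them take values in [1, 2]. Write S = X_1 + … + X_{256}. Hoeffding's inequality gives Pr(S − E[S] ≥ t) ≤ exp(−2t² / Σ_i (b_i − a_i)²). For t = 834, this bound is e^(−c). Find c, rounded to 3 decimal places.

52.188

Σ(b_i − a_i)² = 220·11² + 36·1² = 26656.
c = 2t² / 26656 = 2·834² / 26656 = 52.1876.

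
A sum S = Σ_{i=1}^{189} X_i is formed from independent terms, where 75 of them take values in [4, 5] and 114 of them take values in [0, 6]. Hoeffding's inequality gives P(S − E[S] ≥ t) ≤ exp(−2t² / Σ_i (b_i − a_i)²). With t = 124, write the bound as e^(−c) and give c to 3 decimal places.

Σ(b_i − a_i)² = 75·1² + 114·6² = 4179.
c = 2t² / 4179 = 2·124² / 4179 = 7.3587.

7.359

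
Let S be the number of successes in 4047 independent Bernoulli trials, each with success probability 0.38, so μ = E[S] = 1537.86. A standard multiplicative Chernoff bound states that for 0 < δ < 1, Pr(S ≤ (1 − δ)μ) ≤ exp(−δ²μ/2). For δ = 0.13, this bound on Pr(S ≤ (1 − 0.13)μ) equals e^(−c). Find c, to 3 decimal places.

12.995

c = δ²μ/2 = 0.13²·1537.86/2 = 12.9949.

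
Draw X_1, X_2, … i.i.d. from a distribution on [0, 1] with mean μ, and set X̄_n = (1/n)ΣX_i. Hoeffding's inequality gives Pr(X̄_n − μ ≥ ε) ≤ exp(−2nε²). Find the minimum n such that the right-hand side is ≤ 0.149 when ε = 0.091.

Require exp(−2nε²) ≤ 0.149, i.e. 2nε² ≥ ln(1/0.149) = 1.903809.
So n ≥ 1.903809 / (2·0.091²) = 114.950.
The smallest integer n is 115.

115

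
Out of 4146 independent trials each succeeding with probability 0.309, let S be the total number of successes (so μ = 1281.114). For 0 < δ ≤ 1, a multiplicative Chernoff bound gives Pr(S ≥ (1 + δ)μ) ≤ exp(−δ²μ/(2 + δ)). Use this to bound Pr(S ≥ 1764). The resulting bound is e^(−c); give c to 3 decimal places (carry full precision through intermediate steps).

76.575

Write 1764 = (1 + δ)μ, so δ = 1764/1281.114 − 1 = 0.3769266…
Then the exponent is δ²μ/(2 + δ) = (1764 − μ)² / (μ·(2 + δ)) = 76.574765.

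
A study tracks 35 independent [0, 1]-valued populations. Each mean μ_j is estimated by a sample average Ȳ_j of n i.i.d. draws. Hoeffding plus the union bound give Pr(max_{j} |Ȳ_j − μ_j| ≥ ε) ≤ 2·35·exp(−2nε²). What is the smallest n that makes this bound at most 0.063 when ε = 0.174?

Need 2·35·exp(−2nε²) ≤ 0.063, i.e. exp(−2nε²) ≤ 0.063/70.
So 2nε² ≥ ln(70/0.063) = 7.013116.
Hence n ≥ 7.013116/(2·0.174²) = 115.820.
The smallest integer n is 116.

116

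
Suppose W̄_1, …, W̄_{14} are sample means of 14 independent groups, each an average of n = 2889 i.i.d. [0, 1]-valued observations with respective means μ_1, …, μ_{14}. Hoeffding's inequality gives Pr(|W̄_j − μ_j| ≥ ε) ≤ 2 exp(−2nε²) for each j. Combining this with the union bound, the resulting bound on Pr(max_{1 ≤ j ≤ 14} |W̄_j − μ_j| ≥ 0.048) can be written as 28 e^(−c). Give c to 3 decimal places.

13.313

Union bound over the 14 events: Pr(max_{1 ≤ j ≤ 14} |W̄_j − μ_j| ≥ 0.048) ≤ 14·2·exp(−2nε²) = 28 exp(−2·2889·0.048²).
So c = 2·2889·0.048² = 13.3125.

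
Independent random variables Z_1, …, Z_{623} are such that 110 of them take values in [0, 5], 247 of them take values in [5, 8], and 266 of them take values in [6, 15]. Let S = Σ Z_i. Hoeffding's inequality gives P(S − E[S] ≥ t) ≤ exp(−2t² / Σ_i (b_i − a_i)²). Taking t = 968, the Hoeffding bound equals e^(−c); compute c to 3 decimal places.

Σ(b_i − a_i)² = 110·5² + 247·3² + 266·9² = 26519.
c = 2t² / 26519 = 2·968² / 26519 = 70.6681.

70.668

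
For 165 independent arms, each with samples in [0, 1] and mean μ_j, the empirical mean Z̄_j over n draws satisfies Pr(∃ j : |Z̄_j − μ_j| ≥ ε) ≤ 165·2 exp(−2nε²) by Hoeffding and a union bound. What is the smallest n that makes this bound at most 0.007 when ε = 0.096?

Need 2·165·exp(−2nε²) ≤ 0.007, i.e. exp(−2nε²) ≤ 0.007/330.
So 2nε² ≥ ln(330/0.007) = 10.760938.
Hence n ≥ 10.760938/(2·0.096²) = 583.818.
The smallest integer n is 584.

584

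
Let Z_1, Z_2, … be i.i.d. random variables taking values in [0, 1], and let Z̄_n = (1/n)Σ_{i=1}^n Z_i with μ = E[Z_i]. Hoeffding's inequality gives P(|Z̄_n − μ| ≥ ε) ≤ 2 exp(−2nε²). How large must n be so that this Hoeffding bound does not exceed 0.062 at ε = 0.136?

Require 2·exp(−2nε²) ≤ 0.062, i.e. 2nε² ≥ ln(2/0.062) = 3.473768.
So n ≥ 3.473768 / (2·0.136²) = 93.906.
The smallest integer n is 94.

94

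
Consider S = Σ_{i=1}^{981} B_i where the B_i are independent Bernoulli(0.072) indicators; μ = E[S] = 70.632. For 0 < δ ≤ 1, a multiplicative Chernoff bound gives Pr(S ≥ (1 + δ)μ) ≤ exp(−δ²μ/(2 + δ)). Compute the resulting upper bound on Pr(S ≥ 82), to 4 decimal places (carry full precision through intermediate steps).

Write 82 = (1 + δ)μ, so δ = 82/70.632 − 1 = 0.1609469…
Then the exponent is δ²μ/(2 + δ) = (82 − μ)² / (μ·(2 + δ)) = 0.846686.
Bound = exp(−0.846686) = 0.42883.

0.4288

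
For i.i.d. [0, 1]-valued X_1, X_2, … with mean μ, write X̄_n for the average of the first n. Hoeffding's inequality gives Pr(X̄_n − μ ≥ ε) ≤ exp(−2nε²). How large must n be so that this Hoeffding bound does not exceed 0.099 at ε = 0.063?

Require exp(−2nε²) ≤ 0.099, i.e. 2nε² ≥ ln(1/0.099) = 2.312635.
So n ≥ 2.312635 / (2·0.063²) = 291.337.
The smallest integer n is 292.

292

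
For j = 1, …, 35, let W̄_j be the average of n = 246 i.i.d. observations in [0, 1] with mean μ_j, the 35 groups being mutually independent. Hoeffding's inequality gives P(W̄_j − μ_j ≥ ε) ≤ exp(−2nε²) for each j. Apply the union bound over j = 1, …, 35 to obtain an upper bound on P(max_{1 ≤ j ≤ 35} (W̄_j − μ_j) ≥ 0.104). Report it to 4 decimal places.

Per-experiment Hoeffding bound: exp(−2·246·0.104²) = exp(−5.32147) = 0.0048856.
Union bound over 35 events: 35·0.0048856 = 0.17099.

0.1710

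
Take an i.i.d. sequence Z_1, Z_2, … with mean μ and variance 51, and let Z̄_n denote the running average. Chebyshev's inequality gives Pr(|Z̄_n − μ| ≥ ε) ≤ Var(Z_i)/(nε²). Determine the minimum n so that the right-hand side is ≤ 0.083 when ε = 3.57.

49

Require 51/(n·3.57²) ≤ 0.083, i.e. n ≥ 51/(0.083·3.57²) = 48.212.
The smallest integer n is 49.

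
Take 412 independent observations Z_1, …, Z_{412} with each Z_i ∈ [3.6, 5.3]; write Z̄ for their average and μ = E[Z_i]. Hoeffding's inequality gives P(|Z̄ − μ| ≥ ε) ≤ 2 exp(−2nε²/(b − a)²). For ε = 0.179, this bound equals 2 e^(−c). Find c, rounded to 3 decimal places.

9.136

c = 2nε²/(b − a)² = 2·412·0.179² / 1.7² = 9.1356.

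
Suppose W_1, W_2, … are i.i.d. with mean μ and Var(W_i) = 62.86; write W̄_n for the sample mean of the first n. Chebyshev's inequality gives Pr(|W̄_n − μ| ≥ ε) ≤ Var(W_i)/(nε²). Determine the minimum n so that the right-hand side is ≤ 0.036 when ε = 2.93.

Require 62.86/(n·2.93²) ≤ 0.036, i.e. n ≥ 62.86/(0.036·2.93²) = 203.393.
The smallest integer n is 204.

204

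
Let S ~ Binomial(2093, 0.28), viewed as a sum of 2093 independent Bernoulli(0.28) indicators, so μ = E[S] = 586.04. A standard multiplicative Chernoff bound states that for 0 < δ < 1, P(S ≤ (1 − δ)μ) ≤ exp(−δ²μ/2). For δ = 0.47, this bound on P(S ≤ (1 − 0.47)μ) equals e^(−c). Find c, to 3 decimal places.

c = δ²μ/2 = 0.47²·586.04/2 = 64.7281.

64.728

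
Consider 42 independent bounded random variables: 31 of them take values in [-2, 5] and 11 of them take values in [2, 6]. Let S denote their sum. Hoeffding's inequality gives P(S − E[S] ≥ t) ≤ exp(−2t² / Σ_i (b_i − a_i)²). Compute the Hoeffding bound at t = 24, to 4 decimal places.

0.5068

Σ(b_i − a_i)² = 31·7² + 11·4² = 1695.
Exponent = 2·24² / 1695 = 0.67965.
Bound = exp(−0.67965) = 0.50680.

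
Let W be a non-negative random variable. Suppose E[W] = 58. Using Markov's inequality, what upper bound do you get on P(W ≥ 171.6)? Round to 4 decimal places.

0.3380

Markov's inequality: for a non-negative random variable, P(W ≥ a) ≤ E[W]/a.
Here E[W] = 58 and a = 171.6, so the bound is 58/171.6 = 0.3380.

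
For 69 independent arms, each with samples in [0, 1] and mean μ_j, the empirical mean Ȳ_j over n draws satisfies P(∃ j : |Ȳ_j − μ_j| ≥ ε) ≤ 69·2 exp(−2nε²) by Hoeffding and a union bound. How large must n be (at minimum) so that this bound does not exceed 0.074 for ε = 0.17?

Need 2·69·exp(−2nε²) ≤ 0.074, i.e. exp(−2nε²) ≤ 0.074/138.
So 2nε² ≥ ln(138/0.074) = 7.530944.
Hence n ≥ 7.530944/(2·0.17²) = 130.293.
The smallest integer n is 131.

131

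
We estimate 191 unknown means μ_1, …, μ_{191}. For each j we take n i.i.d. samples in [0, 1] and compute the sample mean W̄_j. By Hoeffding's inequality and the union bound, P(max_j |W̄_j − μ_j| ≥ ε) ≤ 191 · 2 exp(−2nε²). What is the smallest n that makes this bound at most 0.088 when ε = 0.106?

373

Need 2·191·exp(−2nε²) ≤ 0.088, i.e. exp(−2nε²) ≤ 0.088/382.
So 2nε² ≥ ln(382/0.088) = 8.375839.
Hence n ≥ 8.375839/(2·0.106²) = 372.723.
The smallest integer n is 373.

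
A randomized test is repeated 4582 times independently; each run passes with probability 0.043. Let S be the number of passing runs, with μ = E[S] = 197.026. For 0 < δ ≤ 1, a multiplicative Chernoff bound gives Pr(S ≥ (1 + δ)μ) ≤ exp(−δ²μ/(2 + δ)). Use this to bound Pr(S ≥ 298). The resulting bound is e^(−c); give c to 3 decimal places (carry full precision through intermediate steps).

Write 298 = (1 + δ)μ, so δ = 298/197.026 − 1 = 0.5124907…
Then the exponent is δ²μ/(2 + δ) = (298 − μ)² / (μ·(2 + δ)) = 20.596390.

20.596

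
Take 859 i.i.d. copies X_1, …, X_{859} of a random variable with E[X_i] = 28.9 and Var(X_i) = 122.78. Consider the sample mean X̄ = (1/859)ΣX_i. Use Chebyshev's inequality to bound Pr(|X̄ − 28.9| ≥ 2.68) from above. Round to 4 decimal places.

0.0199

Var(X̄) = Var(X_i)/n = 122.78/859 = 0.14293.
Chebyshev: Pr(|X̄ − 28.9| ≥ 2.68) ≤ Var(X̄)/(2.68)² = 122.78/(859·2.68²) = 0.0199.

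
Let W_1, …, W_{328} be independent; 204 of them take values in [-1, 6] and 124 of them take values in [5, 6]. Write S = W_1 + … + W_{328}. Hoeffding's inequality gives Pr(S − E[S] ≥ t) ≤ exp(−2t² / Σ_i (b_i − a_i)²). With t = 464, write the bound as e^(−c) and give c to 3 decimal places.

42.549

Σ(b_i − a_i)² = 204·7² + 124·1² = 10120.
c = 2t² / 10120 = 2·464² / 10120 = 42.5486.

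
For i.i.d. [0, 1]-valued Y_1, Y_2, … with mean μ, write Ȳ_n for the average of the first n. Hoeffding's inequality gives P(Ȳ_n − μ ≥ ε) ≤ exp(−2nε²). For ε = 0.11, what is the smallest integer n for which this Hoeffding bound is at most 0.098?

Require exp(−2nε²) ≤ 0.098, i.e. 2nε² ≥ ln(1/0.098) = 2.322788.
So n ≥ 2.322788 / (2·0.11²) = 95.983.
The smallest integer n is 96.

96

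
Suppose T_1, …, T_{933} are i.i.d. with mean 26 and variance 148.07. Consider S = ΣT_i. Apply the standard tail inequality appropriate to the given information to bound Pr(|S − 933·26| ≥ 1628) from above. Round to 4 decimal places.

With mean and variance of each term known, Chebyshev's inequality bounds the deviation of the sum (or sample mean).
Var(S) = n·Var(T_i) = 933·148.07 = 138149.31.
Chebyshev: Pr(|S − 933·26| ≥ 1628) ≤ Var(S)/1628² = 138149.31/2650384 = 0.0521.

0.0521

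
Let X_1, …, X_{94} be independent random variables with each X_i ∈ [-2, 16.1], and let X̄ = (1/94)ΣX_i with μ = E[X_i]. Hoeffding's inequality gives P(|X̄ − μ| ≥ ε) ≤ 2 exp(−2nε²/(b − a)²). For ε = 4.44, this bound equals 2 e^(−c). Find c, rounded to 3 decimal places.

c = 2nε²/(b − a)² = 2·94·4.44² / 18.1² = 11.3127.

11.313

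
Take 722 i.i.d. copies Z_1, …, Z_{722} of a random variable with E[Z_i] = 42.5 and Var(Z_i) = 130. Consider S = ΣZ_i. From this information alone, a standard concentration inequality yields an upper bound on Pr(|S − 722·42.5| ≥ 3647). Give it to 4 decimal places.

With mean and variance of each term known, Chebyshev's inequality bounds the deviation of the sum (or sample mean).
Var(S) = n·Var(Z_i) = 722·130 = 93860.
Chebyshev: Pr(|S − 722·42.5| ≥ 3647) ≤ Var(S)/3647² = 93860/13300609 = 0.0071.

0.0071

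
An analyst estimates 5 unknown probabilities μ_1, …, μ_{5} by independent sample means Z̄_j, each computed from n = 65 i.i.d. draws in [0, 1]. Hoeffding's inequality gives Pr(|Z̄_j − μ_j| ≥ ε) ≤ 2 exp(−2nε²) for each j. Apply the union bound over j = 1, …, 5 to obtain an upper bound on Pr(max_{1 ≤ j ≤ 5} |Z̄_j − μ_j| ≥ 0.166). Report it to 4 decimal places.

Per-experiment Hoeffding bound: 2·exp(−2·65·0.166²) = 2·exp(−3.58228) = 0.055624.
Union bound over 5 events: 5·0.055624 = 0.27812.

0.2781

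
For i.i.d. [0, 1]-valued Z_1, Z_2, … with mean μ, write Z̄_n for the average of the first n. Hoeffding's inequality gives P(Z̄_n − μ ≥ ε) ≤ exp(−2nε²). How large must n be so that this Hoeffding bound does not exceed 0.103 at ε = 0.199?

Require exp(−2nε²) ≤ 0.103, i.e. 2nε² ≥ ln(1/0.103) = 2.273026.
So n ≥ 2.273026 / (2·0.199²) = 28.699.
The smallest integer n is 29.

29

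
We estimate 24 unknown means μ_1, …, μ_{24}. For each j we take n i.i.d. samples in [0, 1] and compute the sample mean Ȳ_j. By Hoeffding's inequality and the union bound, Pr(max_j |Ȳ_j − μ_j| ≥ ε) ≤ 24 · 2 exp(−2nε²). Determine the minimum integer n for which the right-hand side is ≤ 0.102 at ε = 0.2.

77

Need 2·24·exp(−2nε²) ≤ 0.102, i.e. exp(−2nε²) ≤ 0.102/48.
So 2nε² ≥ ln(48/0.102) = 6.153983.
Hence n ≥ 6.153983/(2·0.2²) = 76.925.
The smallest integer n is 77.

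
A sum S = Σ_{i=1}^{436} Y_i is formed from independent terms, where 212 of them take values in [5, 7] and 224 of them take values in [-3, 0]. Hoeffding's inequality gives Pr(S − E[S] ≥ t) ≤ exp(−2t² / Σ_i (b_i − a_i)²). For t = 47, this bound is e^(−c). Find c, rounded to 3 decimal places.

1.543

Σ(b_i − a_i)² = 212·2² + 224·3² = 2864.
c = 2t² / 2864 = 2·47² / 2864 = 1.5426.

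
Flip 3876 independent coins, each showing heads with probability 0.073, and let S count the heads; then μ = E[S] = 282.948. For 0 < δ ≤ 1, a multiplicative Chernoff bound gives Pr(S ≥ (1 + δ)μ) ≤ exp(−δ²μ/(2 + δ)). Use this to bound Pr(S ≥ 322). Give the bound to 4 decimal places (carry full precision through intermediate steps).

0.0804

Write 322 = (1 + δ)μ, so δ = 322/282.948 − 1 = 0.1380183…
Then the exponent is δ²μ/(2 + δ) = (322 − μ)² / (μ·(2 + δ)) = 2.520975.
Bound = exp(−2.520975) = 0.08038.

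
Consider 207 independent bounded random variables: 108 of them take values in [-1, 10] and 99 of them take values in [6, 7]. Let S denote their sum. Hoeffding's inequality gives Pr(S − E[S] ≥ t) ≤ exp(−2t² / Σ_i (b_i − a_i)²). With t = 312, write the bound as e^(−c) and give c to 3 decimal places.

14.786

Σ(b_i − a_i)² = 108·11² + 99·1² = 13167.
c = 2t² / 13167 = 2·312² / 13167 = 14.7861.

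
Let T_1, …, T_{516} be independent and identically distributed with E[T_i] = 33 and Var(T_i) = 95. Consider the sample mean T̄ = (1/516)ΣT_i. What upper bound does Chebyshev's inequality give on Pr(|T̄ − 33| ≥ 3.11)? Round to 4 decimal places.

Var(T̄) = Var(T_i)/n = 95/516 = 0.18411.
Chebyshev: Pr(|T̄ − 33| ≥ 3.11) ≤ Var(T̄)/(3.11)² = 95/(516·3.11²) = 0.0190.

0.0190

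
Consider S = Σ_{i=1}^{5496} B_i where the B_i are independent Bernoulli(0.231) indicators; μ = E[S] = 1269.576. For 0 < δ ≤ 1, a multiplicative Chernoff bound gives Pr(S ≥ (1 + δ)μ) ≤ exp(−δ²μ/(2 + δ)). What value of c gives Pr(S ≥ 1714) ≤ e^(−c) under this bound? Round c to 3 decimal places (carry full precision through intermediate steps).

Write 1714 = (1 + δ)μ, so δ = 1714/1269.576 − 1 = 0.350057…
Then the exponent is δ²μ/(2 + δ) = (1714 − μ)² / (μ·(2 + δ)) = 66.199987.

66.200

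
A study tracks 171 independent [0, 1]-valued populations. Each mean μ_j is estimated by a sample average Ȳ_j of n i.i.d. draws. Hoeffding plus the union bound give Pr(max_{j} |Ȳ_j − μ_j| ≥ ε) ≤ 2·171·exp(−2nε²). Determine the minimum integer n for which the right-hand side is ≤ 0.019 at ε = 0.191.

Need 2·171·exp(−2nε²) ≤ 0.019, i.e. exp(−2nε²) ≤ 0.019/342.
So 2nε² ≥ ln(342/0.019) = 9.798127.
Hence n ≥ 9.798127/(2·0.191²) = 134.291.
The smallest integer n is 135.

135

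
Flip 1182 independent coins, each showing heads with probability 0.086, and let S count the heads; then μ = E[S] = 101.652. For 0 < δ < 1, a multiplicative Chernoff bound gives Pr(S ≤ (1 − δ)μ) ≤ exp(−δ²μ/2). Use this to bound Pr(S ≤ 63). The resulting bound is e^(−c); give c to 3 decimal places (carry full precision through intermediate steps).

7.348

Write 63 = (1 − δ)μ, so δ = 1 − 63/101.652 = 0.3802385…
Then the exponent is δ²μ/2 = (μ − 63)²/(2μ) = 7.348488.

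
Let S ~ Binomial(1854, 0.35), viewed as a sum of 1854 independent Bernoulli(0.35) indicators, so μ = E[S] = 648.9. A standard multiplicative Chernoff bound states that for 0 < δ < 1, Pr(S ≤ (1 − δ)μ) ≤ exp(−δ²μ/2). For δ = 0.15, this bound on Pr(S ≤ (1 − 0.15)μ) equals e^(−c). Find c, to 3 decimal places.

7.300

c = δ²μ/2 = 0.15²·648.9/2 = 7.3001.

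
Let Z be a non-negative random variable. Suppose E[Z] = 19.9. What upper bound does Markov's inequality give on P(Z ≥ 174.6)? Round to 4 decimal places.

Markov's inequality: for a non-negative random variable, P(Z ≥ a) ≤ E[Z]/a.
Here E[Z] = 19.9 and a = 174.6, so the bound is 19.9/174.6 = 0.1140.

0.1140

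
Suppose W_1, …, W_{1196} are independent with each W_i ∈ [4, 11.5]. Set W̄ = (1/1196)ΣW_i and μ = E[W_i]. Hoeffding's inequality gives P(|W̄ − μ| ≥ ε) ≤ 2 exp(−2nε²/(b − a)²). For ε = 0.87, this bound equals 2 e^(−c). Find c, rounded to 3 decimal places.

32.187

c = 2nε²/(b − a)² = 2·1196·0.87² / 7.5² = 32.1868.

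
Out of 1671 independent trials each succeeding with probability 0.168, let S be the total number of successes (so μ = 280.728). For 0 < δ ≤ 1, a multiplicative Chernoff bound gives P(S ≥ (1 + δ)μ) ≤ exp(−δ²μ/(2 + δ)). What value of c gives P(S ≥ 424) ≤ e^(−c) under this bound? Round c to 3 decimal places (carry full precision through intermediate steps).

Write 424 = (1 + δ)μ, so δ = 424/280.728 − 1 = 0.5103588…
Then the exponent is δ²μ/(2 + δ) = (424 − μ)² / (μ·(2 + δ)) = 29.127360.

29.127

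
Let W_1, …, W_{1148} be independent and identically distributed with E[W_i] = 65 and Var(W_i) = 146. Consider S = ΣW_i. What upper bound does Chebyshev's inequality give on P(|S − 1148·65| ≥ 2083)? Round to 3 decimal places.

Var(S) = n·Var(W_i) = 1148·146 = 167608.
Chebyshev: P(|S − 1148·65| ≥ 2083) ≤ Var(S)/2083² = 167608/4338889 = 0.0386.

0.039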